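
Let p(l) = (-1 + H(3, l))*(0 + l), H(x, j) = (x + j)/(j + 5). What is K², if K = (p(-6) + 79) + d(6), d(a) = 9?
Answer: 5776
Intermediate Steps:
H(x, j) = (j + x)/(5 + j)
p(l) = l*(-1 + (3 + l)/(5 + l)) (p(l) = (-1 + (l + 3)/(5 + l))*(0 + l) = (-1 + (3 + l)/(5 + l))*l = l*(-1 + (3 + l)/(5 + l)))
K = 76 (K = (-2*(-6)/(5 - 6) + 79) + 9 = (-2*(-6)/(-1) + 79) + 9 = (-2*(-6)*(-1) + 79) + 9 = (-12 + 79) + 9 = 67 + 9 = 76)
K² = 76² = 5776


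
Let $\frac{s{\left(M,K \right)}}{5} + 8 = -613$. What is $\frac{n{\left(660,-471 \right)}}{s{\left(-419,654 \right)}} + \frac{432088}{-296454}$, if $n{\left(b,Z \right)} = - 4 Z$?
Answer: $- \frac{105564032}{51138315} \approx -2.0643$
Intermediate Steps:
$s{\left(M,K \right)} = -3105$ ($s{\left(M,K \right)} = -40 + 5 \left(-613\right) = -40 - 3065 = -3105$)
$\frac{n{\left(660,-471 \right)}}{s{\left(-419,654 \right)}} + \frac{432088}{-296454} = \frac{\left(-4\right) \left(-471\right)}{-3105} + \frac{432088}{-296454} = 1884 \left(- \frac{1}{3105}\right) + 432088 \left(- \frac{1}{296454}\right) = - \frac{628}{1035} - \frac{216044}{148227} = - \frac{105564032}{51138315}$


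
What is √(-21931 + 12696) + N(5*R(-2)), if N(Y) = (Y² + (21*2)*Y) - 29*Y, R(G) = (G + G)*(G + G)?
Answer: 7440 + I*√9235 ≈ 7440.0 + 96.099*I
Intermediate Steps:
R(G) = 4*G² (R(G) = (2*G)*(2*G) = 4*G²)
N(Y) = Y² + 13*Y (N(Y) = (Y² + 42*Y) - 29*Y = Y² + 13*Y)
√(-21931 + 12696) + N(5*R(-2)) = √(-21931 + 12696) + (5*(4*(-2)²))*(13 + 5*(4*(-2)²)) = √(-9235) + (5*(4*4))*(13 + 5*(4*4)) = I*√9235 + (5*16)*(13 + 5*16) = I*√9235 + 80*(13 + 80) = I*√9235 + 80*93 = I*√9235 + 7440 = 7440 + I*√9235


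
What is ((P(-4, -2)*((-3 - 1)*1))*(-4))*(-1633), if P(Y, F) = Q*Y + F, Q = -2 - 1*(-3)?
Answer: 156768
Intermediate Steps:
Q = 1 (Q = -2 + 3 = 1)
P(Y, F) = F + Y (P(Y, F) = 1*Y + F = Y + F = F + Y)
((P(-4, -2)*((-3 - 1)*1))*(-4))*(-1633) = (((-2 - 4)*((-3 - 1)*1))*(-4))*(-1633) = (-(-24)*(-4))*(-1633) = (-6*(-4)*(-4))*(-1633) = (24*(-4))*(-1633) = -96*(-1633) = 156768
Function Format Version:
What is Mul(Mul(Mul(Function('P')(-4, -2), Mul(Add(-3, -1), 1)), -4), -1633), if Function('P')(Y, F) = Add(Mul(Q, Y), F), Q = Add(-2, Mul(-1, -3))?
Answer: 156768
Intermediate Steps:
Q = 1 (Q = Add(-2, 3) = 1)
Function('P')(Y, F) = Add(F, Y) (Function('P')(Y, F) = Add(Mul(1, Y), F) = Add(Y, F) = Add(F, Y))
Mul(Mul(Mul(Function('P')(-4, -2), Mul(Add(-3, -1), 1)), -4), -1633) = Mul(Mul(Mul(Add(-2, -4), Mul(Add(-3, -1), 1)), -4), -1633) = Mul(Mul(Mul(-6, Mul(-4, 1)), -4), -1633) = Mul(Mul(Mul(-6, -4), -4), -1633) = Mul(Mul(24, -4), -1633) = Mul(-96, -1633) = 156768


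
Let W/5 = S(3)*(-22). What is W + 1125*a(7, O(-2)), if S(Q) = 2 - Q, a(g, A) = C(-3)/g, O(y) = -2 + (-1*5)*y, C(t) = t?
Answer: -2605/7 ≈ -372.14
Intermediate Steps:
O(y) = -2 - 5*y
a(g, A) = -3/g
W = 110 (W = 5*((2 - 1*3)*(-22)) = 5*((2 - 3)*(-22)) = 5*(-1*(-22)) = 5*22 = 110)
W + 1125*a(7, O(-2)) = 110 + 1125*(-3/7) = 110 - 3375/7 = -2605/7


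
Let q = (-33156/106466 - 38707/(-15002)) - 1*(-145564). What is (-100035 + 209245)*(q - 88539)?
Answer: 2486824207335211125/399300733 ≈ 6.2280e+9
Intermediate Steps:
q = 116249435583399/798601466 (q = (-33156*1/106466 - 38707*(-1/15002)) + 145564 = (-16578/53233 + 38707/15002) + 145564 = 1811786575/798601466 + 145564 = 116249435583399/798601466 ≈ 1.4557e+5)
(-100035 + 209245)*(q - 88539) = (-100035 + 209245)*(116249435583399/798601466 - 88539) = 109210*(45542060385225/798601466) = 2486824207335211125/399300733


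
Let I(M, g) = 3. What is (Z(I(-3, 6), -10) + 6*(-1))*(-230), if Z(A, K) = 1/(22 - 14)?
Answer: 5405/4 ≈ 1351.3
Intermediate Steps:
Z(A, K) = ⅛ (Z(A, K) = 1/8 = ⅛)
(Z(I(-3, 6), -10) + 6*(-1))*(-230) = (⅛ + 6*(-1))*(-230) = (⅛ - 6)*(-230) = -47/8*(-230) = 5405/4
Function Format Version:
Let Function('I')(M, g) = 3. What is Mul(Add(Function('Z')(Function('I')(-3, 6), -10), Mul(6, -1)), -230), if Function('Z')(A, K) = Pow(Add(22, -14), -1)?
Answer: Rational(5405, 4) ≈ 1351.3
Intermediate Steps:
Function('Z')(A, K) = Rational(1, 8) (Function('Z')(A, K) = Pow(8, -1) = Rational(1, 8))
Mul(Add(Function('Z')(Function('I')(-3, 6), -10), Mul(6, -1)), -230) = Mul(Add(Rational(1, 8), Mul(6, -1)), -230) = Mul(Add(Rational(1, 8), -6), -230) = Mul(Rational(-47, 8), -230) = Rational(5405, 4)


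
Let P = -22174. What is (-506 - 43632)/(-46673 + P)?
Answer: 44138/68847 ≈ 0.64110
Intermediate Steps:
(-506 - 43632)/(-46673 + P) = (-506 - 43632)/(-46673 - 22174) = -44138/(-68847) = -44138*(-1/68847) = 44138/68847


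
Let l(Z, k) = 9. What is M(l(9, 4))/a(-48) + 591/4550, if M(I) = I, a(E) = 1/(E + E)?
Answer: -3930609/4550 ≈ -863.87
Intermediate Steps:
a(E) = 1/(2*E)
M(l(9, 4))/a(-48) + 591/4550 = 9/(((½)/(-48))) + 591/4550 = 9/(((½)*(-1/48))) + 591*(1/4550) = 9/(-1/96) + 591/4550 = 9*(-96) + 591/4550 = -864 + 591/4550 = -3930609/4550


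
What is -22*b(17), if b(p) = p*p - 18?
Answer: -5962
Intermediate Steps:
b(p) = -18 + p² (b(p) = p² - 18 = -18 + p²)
-22*b(17) = -22*(-18 + 17²) = -22*(-18 + 289) = -22*271 = -5962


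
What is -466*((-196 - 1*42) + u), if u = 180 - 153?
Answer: 98326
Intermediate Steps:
u = 27
-466*((-196 - 1*42) + u) = -466*((-196 - 1*42) + 27) = -466*((-196 - 42) + 27) = -466*(-238 + 27) = -466*(-211) = 98326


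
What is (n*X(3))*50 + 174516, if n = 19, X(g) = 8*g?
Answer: 197316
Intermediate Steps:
(n*X(3))*50 + 174516 = (19*(8*3))*50 + 174516 = (19*24)*50 + 174516 = 456*50 + 174516 = 22800 + 174516 = 197316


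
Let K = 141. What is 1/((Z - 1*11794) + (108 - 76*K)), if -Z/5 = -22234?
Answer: 1/88768 ≈ 1.1265e-5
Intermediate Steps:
Z = 111170 (Z = -5*(-22234) = 111170)
1/((Z - 1*11794) + (108 - 76*K)) = 1/((111170 - 1*11794) + (108 - 76*141)) = 1/((111170 - 11794) + (108 - 10716)) = 1/(99376 - 10608) = 1/88768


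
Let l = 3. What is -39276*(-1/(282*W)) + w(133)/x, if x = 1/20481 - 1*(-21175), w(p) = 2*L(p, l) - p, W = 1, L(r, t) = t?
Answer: 2838780911007/20383203272 ≈ 139.27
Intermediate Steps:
w(p) = 6 - p (w(p) = 2*3 - p = 6 - p)
x = 433685176/20481 (x = 1/20481 + 21175 = 433685176/20481 ≈ 21175.)
-39276*(-1/(282*W)) + w(133)/x = -39276/((-282*1)) + (6 - 1*133)/(433685176/20481) = -39276/(-282) + (6 - 133)*(20481/433685176) = -39276*(-1/282) - 127*20481/433685176 = 6546/47 - 2601087/433685176 = 2838780911007/20383203272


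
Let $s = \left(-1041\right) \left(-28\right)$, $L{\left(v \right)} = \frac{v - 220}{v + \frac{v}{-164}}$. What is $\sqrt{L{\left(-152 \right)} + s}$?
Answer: $\frac{3 \sqrt{31066000806}}{3097} \approx 170.74$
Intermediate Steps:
$L{\left(v \right)} = \frac{164 \left(-220 + v\right)}{163 v}$ ($L{\left(v \right)} = \frac{-220 + v}{v + v \left(- \frac{1}{164}\right)} = \frac{-220 + v}{v - \frac{v}{164}} = \frac{-220 + v}{\frac{163}{164} v} = \left(-220 + v\right) \frac{164}{163 v} = \frac{164 \left(-220 + v\right)}{163 v}$)
$s = 29148$
$\sqrt{L{\left(-152 \right)} + s} = \sqrt{\frac{164 \left(-220 - 152\right)}{163 \left(-152\right)} + 29148} = \sqrt{\frac{164}{163} \left(- \frac{1}{152}\right) \left(-372\right) + 29148} = \sqrt{\frac{7626}{3097} + 29148} = \sqrt{\frac{90278982}{3097}} = \frac{3 \sqrt{31066000806}}{3097}$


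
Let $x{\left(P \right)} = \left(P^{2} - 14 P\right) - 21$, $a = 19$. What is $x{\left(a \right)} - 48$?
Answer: $26$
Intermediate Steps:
$x{\left(P \right)} = -21 + P^{2} - 14 P$
$x{\left(a \right)} - 48 = \left(-21 + 19^{2} - 266\right) - 48 = \left(-21 + 361 - 266\right) - 48 = 74 - 48 = 26$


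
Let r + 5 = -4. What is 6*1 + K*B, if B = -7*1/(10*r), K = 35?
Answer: 157/18 ≈ 8.7222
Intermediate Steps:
r = -9 (r = -5 - 4 = -9)
B = 7/90 (B = -7/((-9*10)) = -7/(-90) = -7*(-1/90) = 7/90 ≈ 0.077778)
6*1 + K*B = 6*1 + 35*(7/90) = 6 + 49/18 = 157/18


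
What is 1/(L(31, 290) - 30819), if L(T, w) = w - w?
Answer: -1/30819 ≈ -3.2448e-5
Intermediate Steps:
L(T, w) = 0
1/(L(31, 290) - 30819) = 1/(0 - 30819) = 1/(-30819) = -1/30819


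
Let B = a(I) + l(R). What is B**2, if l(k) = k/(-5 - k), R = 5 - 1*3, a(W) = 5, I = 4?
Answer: 1089/49 ≈ 22.224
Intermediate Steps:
R = 2 (R = 5 - 3 = 2)
B = 33/7 (B = 5 - 1*2/(5 + 2) = 5 - 1*2/7 = 5 - 1*2*1/7 = 5 - 2/7 = 33/7 ≈ 4.7143)
B**2 = (33/7)**2 = 1089/49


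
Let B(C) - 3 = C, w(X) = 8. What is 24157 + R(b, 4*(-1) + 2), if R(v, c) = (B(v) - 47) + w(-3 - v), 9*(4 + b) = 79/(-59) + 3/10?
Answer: 128060657/5310 ≈ 24117.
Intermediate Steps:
B(C) = 3 + C
b = -21853/5310 (b = -4 + (79/(-59) + 3/10)/9 = -4 + (79*(-1/59) + 3*(1/10))/9 = -4 + (-79/59 + 3/10)/9 = -4 + (1/9)*(-613/590) = -4 - 613/5310 = -21853/5310 ≈ -4.1154)
R(v, c) = -36 + v (R(v, c) = ((3 + v) - 47) + 8 = (-44 + v) + 8 = -36 + v)
24157 + R(b, 4*(-1) + 2) = 24157 + (-36 - 21853/5310) = 24157 - 213013/5310 = 128060657/5310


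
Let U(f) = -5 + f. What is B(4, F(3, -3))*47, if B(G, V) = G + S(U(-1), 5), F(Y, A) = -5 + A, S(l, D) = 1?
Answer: 235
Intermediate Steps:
B(G, V) = 1 + G (B(G, V) = G + 1 = 1 + G)
B(4, F(3, -3))*47 = (1 + 4)*47 = 5*47 = 235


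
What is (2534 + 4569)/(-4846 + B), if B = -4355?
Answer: -7103/9201 ≈ -0.77198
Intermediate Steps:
(2534 + 4569)/(-4846 + B) = (2534 + 4569)/(-4846 - 4355) = 7103/(-9201) = 7103*(-1/9201) = -7103/9201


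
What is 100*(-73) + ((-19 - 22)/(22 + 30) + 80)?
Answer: -375481/52 ≈ -7220.8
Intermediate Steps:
100*(-73) + ((-19 - 22)/(22 + 30) + 80) = -7300 + (-41/52 + 80) = -7300 + 4119/52 = -375481/52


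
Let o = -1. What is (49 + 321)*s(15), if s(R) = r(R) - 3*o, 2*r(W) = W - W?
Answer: 1110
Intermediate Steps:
r(W) = 0 (r(W) = (W - W)/2 = (½)*0 = 0)
s(R) = 3 (s(R) = 0 - 3*(-1) = 0 + 3 = 3)
(49 + 321)*s(15) = (49 + 321)*3 = 370*3 = 1110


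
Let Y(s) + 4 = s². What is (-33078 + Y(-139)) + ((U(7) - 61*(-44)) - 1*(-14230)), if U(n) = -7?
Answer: 3146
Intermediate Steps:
Y(s) = -4 + s²
(-33078 + Y(-139)) + ((U(7) - 61*(-44)) - 1*(-14230)) = (-33078 + (-4 + (-139)²)) + ((-7 - 61*(-44)) - 1*(-14230)) = (-33078 + (-4 + 19321)) + ((-7 + 2684) + 14230) = (-33078 + 19317) + (2677 + 14230) = -13761 + 16907 = 3146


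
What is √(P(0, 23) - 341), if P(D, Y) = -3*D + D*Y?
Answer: I*√341 ≈ 18.466*I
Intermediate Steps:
√(P(0, 23) - 341) = √(0*(-3 + 23) - 341) = √(0*20 - 341) = √(0 - 341) = √(-341) = I*√341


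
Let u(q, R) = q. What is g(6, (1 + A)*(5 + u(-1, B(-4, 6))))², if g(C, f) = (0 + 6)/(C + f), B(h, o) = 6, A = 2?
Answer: ⅑ ≈ 0.11111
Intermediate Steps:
g(C, f) = 6/(C + f)
g(6, (1 + A)*(5 + u(-1, B(-4, 6))))² = (6/(6 + (1 + 2)*(5 - 1)))² = (6/(6 + 3*4))² = (6/(6 + 12))² = (6/18)² = (6*(1/18))² = (⅓)² = ⅑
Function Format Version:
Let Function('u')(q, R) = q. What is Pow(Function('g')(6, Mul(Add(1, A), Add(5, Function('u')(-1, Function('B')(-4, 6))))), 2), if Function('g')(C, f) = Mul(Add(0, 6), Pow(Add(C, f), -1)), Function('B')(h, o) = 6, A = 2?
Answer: Rational(1, 9) ≈ 0.11111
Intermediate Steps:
Function('g')(C, f) = Mul(6, Pow(Add(C, f), -1))
Pow(Function('g')(6, Mul(Add(1, A), Add(5, Function('u')(-1, Function('B')(-4, 6))))), 2) = Pow(Mul(6, Pow(Add(6, Mul(Add(1, 2), Add(5, -1))), -1)), 2) = Pow(Mul(6, Pow(Add(6, Mul(3, 4)), -1)), 2) = Pow(Mul(6, Pow(Add(6, 12), -1)), 2) = Pow(Mul(6, Pow(18, -1)), 2) = Pow(Mul(6, Rational(1, 18)), 2) = Pow(Rational(1, 3), 2) = Rational(1, 9)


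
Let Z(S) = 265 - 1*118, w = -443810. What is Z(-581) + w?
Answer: -443663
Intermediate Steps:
Z(S) = 147 (Z(S) = 265 - 118 = 147)
Z(-581) + w = 147 - 443810 = -443663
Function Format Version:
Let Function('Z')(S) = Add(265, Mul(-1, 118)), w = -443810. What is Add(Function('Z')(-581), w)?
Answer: -443663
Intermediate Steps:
Function('Z')(S) = 147 (Function('Z')(S) = Add(265, -118) = 147)
Add(Function('Z')(-581), w) = Add(147, -443810) = -443663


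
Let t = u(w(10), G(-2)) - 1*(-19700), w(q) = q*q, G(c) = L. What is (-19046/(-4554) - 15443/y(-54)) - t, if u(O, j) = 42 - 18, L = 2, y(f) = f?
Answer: -265505071/13662 ≈ -19434.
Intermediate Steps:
G(c) = 2
w(q) = q²
u(O, j) = 24
t = 19724 (t = 24 - 1*(-19700) = 24 + 19700 = 19724)
(-19046/(-4554) - 15443/y(-54)) - t = (-19046/(-4554) - 15443/(-54)) - 1*19724 = (-19046*(-1/4554) - 15443*(-1/54)) - 19724 = (9523/2277 + 15443/54) - 19724 = 3964217/13662 - 19724 = -265505071/13662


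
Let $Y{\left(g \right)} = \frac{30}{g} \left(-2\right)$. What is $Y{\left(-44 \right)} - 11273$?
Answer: $- \frac{123988}{11} \approx -11272.0$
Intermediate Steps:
$Y{\left(g \right)} = - \frac{60}{g}$
$Y{\left(-44 \right)} - 11273 = - \frac{60}{-44} - 11273 = \left(-60\right) \left(- \frac{1}{44}\right) - 11273 = \frac{15}{11} - 11273 = - \frac{123988}{11}$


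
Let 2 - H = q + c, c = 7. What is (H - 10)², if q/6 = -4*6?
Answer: 16641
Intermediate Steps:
q = -144 (q = 6*(-4*6) = 6*(-24) = -144)
H = 139 (H = 2 - (-144 + 7) = 2 - 1*(-137) = 2 + 137 = 139)
(H - 10)² = (139 - 10)² = 129² = 16641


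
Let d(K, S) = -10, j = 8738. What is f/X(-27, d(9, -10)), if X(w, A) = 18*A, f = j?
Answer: -4369/90 ≈ -48.544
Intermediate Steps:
f = 8738
f/X(-27, d(9, -10)) = 8738/((18*(-10))) = 8738/(-180) = 8738*(-1/180) = -4369/90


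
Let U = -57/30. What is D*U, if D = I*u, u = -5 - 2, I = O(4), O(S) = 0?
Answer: 0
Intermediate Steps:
I = 0
u = -7
U = -19/10 (U = -57*1/30 = -19/10 ≈ -1.9000)
D = 0 (D = 0*(-7) = 0)
D*U = 0*(-19/10) = 0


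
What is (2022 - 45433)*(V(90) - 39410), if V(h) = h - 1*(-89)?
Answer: 1703056941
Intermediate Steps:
V(h) = 89 + h (V(h) = h + 89 = 89 + h)
(2022 - 45433)*(V(90) - 39410) = (2022 - 45433)*((89 + 90) - 39410) = -43411*(179 - 39410) = -43411*(-39231) = 1703056941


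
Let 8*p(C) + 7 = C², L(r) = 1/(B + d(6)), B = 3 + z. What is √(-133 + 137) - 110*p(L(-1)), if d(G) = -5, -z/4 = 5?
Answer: 17287/176 ≈ 98.222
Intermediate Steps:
z = -20 (z = -4*5 = -20)
B = -17 (B = 3 - 20 = -17)
L(r) = -1/22 (L(r) = 1/(-17 - 5) = 1/(-22) = -1/22)
p(C) = -7/8 + C²/8
√(-133 + 137) - 110*p(L(-1)) = √(-133 + 137) - 110*(-7/8 + (-1/22)²/8) = √4 - 110*(-7/8 + (⅛)*(1/484)) = 2 - 110*(-7/8 + 1/3872) = 2 - 110*(-3387/3872) = 2 + 16935/176 = 17287/176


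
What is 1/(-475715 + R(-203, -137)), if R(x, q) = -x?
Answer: -1/475512 ≈ -2.1030e-6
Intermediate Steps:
1/(-475715 + R(-203, -137)) = 1/(-475715 - 1*(-203)) = 1/(-475715 + 203) = 1/(-475512) = -1/475512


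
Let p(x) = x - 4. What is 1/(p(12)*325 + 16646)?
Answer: 1/19246 ≈ 5.1959e-5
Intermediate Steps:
p(x) = -4 + x
1/(p(12)*325 + 16646) = 1/((-4 + 12)*325 + 16646) = 1/(8*325 + 16646) = 1/(2600 + 16646) = 1/19246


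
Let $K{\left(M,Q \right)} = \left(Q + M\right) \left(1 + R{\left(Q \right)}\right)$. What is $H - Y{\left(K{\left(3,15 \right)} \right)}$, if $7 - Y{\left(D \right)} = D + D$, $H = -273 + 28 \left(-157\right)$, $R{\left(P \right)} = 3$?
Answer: $-4532$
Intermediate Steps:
$H = -4669$ ($H = -273 - 4396 = -4669$)
$K{\left(M,Q \right)} = 4 M + 4 Q$ ($K{\left(M,Q \right)} = \left(Q + M\right) \left(1 + 3\right) = \left(M + Q\right) 4 = 4 M + 4 Q$)
$Y{\left(D \right)} = 7 - 2 D$ ($Y{\left(D \right)} = 7 - \left(D + D\right) = 7 - 2 D$)
$H - Y{\left(K{\left(3,15 \right)} \right)} = -4669 - \left(7 - 2 \left(4 \cdot 3 + 4 \cdot 15\right)\right) = -4669 - \left(7 - 2 \left(12 + 60\right)\right) = -4669 - \left(7 - 144\right) = -4669 - -137 = -4669 + 137 = -4532$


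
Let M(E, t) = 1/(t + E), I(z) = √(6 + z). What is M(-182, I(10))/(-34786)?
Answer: 1/6191908 ≈ 1.6150e-7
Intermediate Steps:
M(E, t) = 1/(E + t)
M(-182, I(10))/(-34786) = 1/(-182 + √(6 + 10)*(-34786)) = -1/34786/(-182 + √16) = -1/34786/(-182 + 4) = -1/34786/(-178) = -1/178*(-1/34786) = 1/6191908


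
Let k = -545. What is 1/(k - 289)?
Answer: -1/834 ≈ -0.0011990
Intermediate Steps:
1/(k - 289) = 1/(-545 - 289) = 1/(-834) = -1/834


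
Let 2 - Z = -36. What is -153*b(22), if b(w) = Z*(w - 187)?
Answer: 959310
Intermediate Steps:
Z = 38 (Z = 2 - 1*(-36) = 2 + 36 = 38)
b(w) = -7106 + 38*w (b(w) = 38*(w - 187) = 38*(-187 + w) = -7106 + 38*w)
-153*b(22) = -153*(-7106 + 38*22) = -153*(-7106 + 836) = -153*(-6270) = 959310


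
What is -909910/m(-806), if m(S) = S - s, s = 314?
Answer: 90991/112 ≈ 812.42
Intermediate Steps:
m(S) = -314 + S (m(S) = S - 1*314 = S - 314 = -314 + S)
-909910/m(-806) = -909910/(-314 - 806) = -909910/(-1120) = -909910*(-1/1120) = 90991/112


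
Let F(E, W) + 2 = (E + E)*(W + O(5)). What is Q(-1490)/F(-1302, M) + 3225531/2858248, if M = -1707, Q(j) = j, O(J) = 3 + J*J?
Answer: 7049065226507/6248293048136 ≈ 1.1282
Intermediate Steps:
O(J) = 3 + J²
F(E, W) = -2 + 2*E*(28 + W) (F(E, W) = -2 + (E + E)*(W + (3 + 5²)) = -2 + (2*E)*(W + (3 + 25)) = -2 + (2*E)*(W + 28) = -2 + (2*E)*(28 + W) = -2 + 2*E*(28 + W))
Q(-1490)/F(-1302, M) + 3225531/2858248 = -1490/(-2 + 56*(-1302) + 2*(-1302)*(-1707)) + 3225531/2858248 = -1490/(-2 - 72912 + 4445028) + 3225531*(1/2858248) = -1490/4372114 + 3225531/2858248 = -1490*1/4372114 + 3225531/2858248 = -745/2186057 + 3225531/2858248 = 7049065226507/6248293048136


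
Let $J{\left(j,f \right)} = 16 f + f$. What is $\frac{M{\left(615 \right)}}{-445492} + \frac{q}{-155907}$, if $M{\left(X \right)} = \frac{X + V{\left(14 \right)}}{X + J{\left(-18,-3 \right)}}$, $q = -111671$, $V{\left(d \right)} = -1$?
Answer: $\frac{4676346535925}{6528800196936} \approx 0.71626$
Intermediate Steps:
$J{\left(j,f \right)} = 17 f$
$M{\left(X \right)} = \frac{-1 + X}{-51 + X}$ ($M{\left(X \right)} = \frac{X - 1}{X + 17 \left(-3\right)} = \frac{-1 + X}{X - 51} = \frac{-1 + X}{-51 + X}$)
$\frac{M{\left(615 \right)}}{-445492} + \frac{q}{-155907} = \frac{\frac{1}{-51 + 615} \left(-1 + 615\right)}{-445492} - \frac{111671}{-155907} = \frac{1}{564} \cdot 614 \left(- \frac{1}{445492}\right) - - \frac{111671}{155907} = \frac{1}{564} \cdot 614 \left(- \frac{1}{445492}\right) + \frac{111671}{155907} = \frac{307}{282} \left(- \frac{1}{445492}\right) + \frac{111671}{155907} = - \frac{307}{125628744} + \frac{111671}{155907} = \frac{4676346535925}{6528800196936}$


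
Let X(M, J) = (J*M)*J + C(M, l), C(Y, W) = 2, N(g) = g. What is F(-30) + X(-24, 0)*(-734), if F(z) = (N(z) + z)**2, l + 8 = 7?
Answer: 2132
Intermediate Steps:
l = -1 (l = -8 + 7 = -1)
F(z) = 4*z**2 (F(z) = (z + z)**2 = (2*z)**2 = 4*z**2)
X(M, J) = 2 + M*J**2 (X(M, J) = (J*M)*J + 2 = M*J**2 + 2 = 2 + M*J**2)
F(-30) + X(-24, 0)*(-734) = 4*(-30)**2 + (2 - 24*0**2)*(-734) = 4*900 + (2 - 24*0)*(-734) = 3600 + (2 + 0)*(-734) = 3600 + 2*(-734) = 3600 - 1468 = 2132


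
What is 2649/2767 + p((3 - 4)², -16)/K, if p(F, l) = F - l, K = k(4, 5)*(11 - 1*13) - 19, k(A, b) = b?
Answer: 29782/80243 ≈ 0.37115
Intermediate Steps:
K = -29 (K = 5*(11 - 1*13) - 19 = 5*(11 - 13) - 19 = 5*(-2) - 19 = -10 - 19 = -29)
2649/2767 + p((3 - 4)², -16)/K = 2649/2767 + ((3 - 4)² - 1*(-16))/(-29) = 2649*(1/2767) + ((-1)² + 16)*(-1/29) = 2649/2767 + (1 + 16)*(-1/29) = 2649/2767 + 17*(-1/29) = 2649/2767 - 17/29 = 29782/80243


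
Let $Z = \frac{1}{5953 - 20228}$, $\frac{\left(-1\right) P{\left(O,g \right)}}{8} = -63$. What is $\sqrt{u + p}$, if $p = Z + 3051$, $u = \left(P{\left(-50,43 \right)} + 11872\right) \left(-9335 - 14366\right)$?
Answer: $\frac{2 i \sqrt{597715733072174}}{2855} \approx 17127.0 i$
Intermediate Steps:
$P{\left(O,g \right)} = 504$ ($P{\left(O,g \right)} = \left(-8\right) \left(-63\right) = 504$)
$Z = - \frac{1}{14275}$ ($Z = \frac{1}{-14275} = - \frac{1}{14275} \approx -7.0053 \cdot 10^{-5}$)
$u = -293323576$ ($u = \left(504 + 11872\right) \left(-9335 - 14366\right) = 12376 \left(-23701\right) = -293323576$)
$p = \frac{43553024}{14275}$ ($p = - \frac{1}{14275} + 3051 = \frac{43553024}{14275} \approx 3051.0$)
$\sqrt{u + p} = \sqrt{-293323576 + \frac{43553024}{14275}} = \sqrt{- \frac{4187150494376}{14275}} = \frac{2 i \sqrt{597715733072174}}{2855}$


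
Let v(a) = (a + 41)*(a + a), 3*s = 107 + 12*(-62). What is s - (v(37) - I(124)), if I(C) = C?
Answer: -17581/3 ≈ -5860.3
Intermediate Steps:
s = -637/3 (s = (107 + 12*(-62))/3 = (107 - 744)/3 = (⅓)*(-637) = -637/3 ≈ -212.33)
v(a) = 2*a*(41 + a) (v(a) = (41 + a)*(2*a) = 2*a*(41 + a))
s - (v(37) - I(124)) = -637/3 - (2*37*(41 + 37) - 1*124) = -637/3 - (2*37*78 - 124) = -637/3 - (5772 - 124) = -637/3 - 1*5648 = -637/3 - 5648 = -17581/3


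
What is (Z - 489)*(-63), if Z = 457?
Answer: 2016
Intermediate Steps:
(Z - 489)*(-63) = (457 - 489)*(-63) = -32*(-63) = 2016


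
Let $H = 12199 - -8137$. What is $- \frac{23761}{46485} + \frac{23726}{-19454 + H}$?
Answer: $\frac{60108106}{2277765} \approx 26.389$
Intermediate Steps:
$H = 20336$ ($H = 12199 + 8137 = 20336$)
$- \frac{23761}{46485} + \frac{23726}{-19454 + H} = - \frac{23761}{46485} + \frac{23726}{-19454 + 20336} = \left(-23761\right) \frac{1}{46485} + \frac{23726}{882} = - \frac{23761}{46485} + 23726 \cdot \frac{1}{882} = - \frac{23761}{46485} + \frac{11863}{441} = \frac{60108106}{2277765}$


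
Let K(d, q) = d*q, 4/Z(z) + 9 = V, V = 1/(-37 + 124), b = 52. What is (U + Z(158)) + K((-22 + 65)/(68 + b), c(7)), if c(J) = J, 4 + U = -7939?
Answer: -372588749/46920 ≈ -7940.9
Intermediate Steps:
U = -7943 (U = -4 - 7939 = -7943)
V = 1/87 ≈ 0.011494
Z(z) = -174/391 (Z(z) = 4/(-9 + 1/87) = 4/(-782/87) = 4*(-87/782) = -174/391)
(U + Z(158)) + K((-22 + 65)/(68 + b), c(7)) = (-7943 - 174/391) + ((-22 + 65)/(68 + 52))*7 = -3105887/391 + (43/120)*7 = -3105887/391 + 301/120 = -372588749/46920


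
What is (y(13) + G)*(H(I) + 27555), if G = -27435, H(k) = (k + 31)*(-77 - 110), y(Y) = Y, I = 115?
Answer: -6937766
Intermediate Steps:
H(k) = -5797 - 187*k (H(k) = (31 + k)*(-187) = -5797 - 187*k)
(y(13) + G)*(H(I) + 27555) = (13 - 27435)*((-5797 - 187*115) + 27555) = -27422*((-5797 - 21505) + 27555) = -27422*(-27302 + 27555) = -27422*253 = -6937766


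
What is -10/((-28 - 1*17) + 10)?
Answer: 2/7 ≈ 0.28571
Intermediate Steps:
-10/((-28 - 1*17) + 10) = -10/((-28 - 17) + 10) = -10/(-45 + 10) = -10/(-35) = -10*(-1/35) = 2/7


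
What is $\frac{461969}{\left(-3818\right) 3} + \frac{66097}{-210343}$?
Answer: $- \frac{97929020405}{2409268722} \approx -40.647$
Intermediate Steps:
$\frac{461969}{\left(-3818\right) 3} + \frac{66097}{-210343} = \frac{461969}{-11454} + 66097 \left(- \frac{1}{210343}\right) = 461969 \left(- \frac{1}{11454}\right) - \frac{66097}{210343} = - \frac{461969}{11454} - \frac{66097}{210343} = - \frac{97929020405}{2409268722}$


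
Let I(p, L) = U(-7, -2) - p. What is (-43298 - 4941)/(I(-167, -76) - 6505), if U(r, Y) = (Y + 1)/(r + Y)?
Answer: 434151/57041 ≈ 7.6112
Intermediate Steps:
U(r, Y) = (1 + Y)/(Y + r)
I(p, L) = ⅑ - p (I(p, L) = (1 - 2)/(-2 - 7) - p = -1/(-9) - p = -⅑*(-1) - p = ⅑ - p)
(-43298 - 4941)/(I(-167, -76) - 6505) = (-43298 - 4941)/((⅑ - 1*(-167)) - 6505) = -48239/((⅑ + 167) - 6505) = -48239/(1504/9 - 6505) = -48239/(-57041/9) = -48239*(-9/57041) = 434151/57041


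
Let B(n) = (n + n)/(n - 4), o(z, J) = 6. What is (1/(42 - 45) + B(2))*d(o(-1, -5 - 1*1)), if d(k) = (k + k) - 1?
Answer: -77/3 ≈ -25.667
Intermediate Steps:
B(n) = 2*n/(-4 + n) (B(n) = (2*n)/(-4 + n) = 2*n/(-4 + n))
d(k) = -1 + 2*k (d(k) = 2*k - 1 = -1 + 2*k)
(1/(42 - 45) + B(2))*d(o(-1, -5 - 1*1)) = (1/(42 - 45) + 2*2/(-4 + 2))*(-1 + 2*6) = (1/(-3) + 2*2/(-2))*(-1 + 12) = (-1/3 + 2*2*(-1/2))*11 = (-1/3 - 2)*11 = -7/3*11 = -77/3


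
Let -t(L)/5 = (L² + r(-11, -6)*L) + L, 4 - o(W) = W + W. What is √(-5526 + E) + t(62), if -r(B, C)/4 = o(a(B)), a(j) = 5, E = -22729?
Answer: -26970 + I*√28255 ≈ -26970.0 + 168.09*I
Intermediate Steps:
o(W) = 4 - 2*W (o(W) = 4 - (W + W) = 4 - 2*W)
r(B, C) = 24 (r(B, C) = -4*(4 - 2*5) = -4*(4 - 10) = -4*(-6) = 24)
t(L) = -125*L - 5*L² (t(L) = -5*((L² + 24*L) + L) = -5*(L² + 25*L) = -125*L - 5*L²)
√(-5526 + E) + t(62) = √(-5526 - 22729) - 5*62*(25 + 62) = √(-28255) - 5*62*87 = I*√28255 - 26970 = -26970 + I*√28255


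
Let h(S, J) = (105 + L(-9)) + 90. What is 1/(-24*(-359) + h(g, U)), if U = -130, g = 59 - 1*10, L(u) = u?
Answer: 1/8802 ≈ 0.00011361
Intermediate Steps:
g = 49 (g = 59 - 10 = 49)
h(S, J) = 186 (h(S, J) = (105 - 9) + 90 = 96 + 90 = 186)
1/(-24*(-359) + h(g, U)) = 1/(-24*(-359) + 186) = 1/(8616 + 186) = 1/8802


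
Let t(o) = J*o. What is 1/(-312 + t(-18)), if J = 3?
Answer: -1/366 ≈ -0.0027322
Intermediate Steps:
t(o) = 3*o
1/(-312 + t(-18)) = 1/(-312 + 3*(-18)) = 1/(-312 - 54) = 1/(-366) = -1/366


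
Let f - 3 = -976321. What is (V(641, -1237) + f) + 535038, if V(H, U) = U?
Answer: -442517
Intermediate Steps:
f = -976318 (f = 3 - 976321 = -976318)
(V(641, -1237) + f) + 535038 = (-1237 - 976318) + 535038 = -977555 + 535038 = -442517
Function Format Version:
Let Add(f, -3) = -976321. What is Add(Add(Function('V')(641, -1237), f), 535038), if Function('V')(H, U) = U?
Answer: -442517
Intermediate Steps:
f = -976318 (f = Add(3, -976321) = -976318)
Add(Add(Function('V')(641, -1237), f), 535038) = Add(Add(-1237, -976318), 535038) = Add(-977555, 535038) = -442517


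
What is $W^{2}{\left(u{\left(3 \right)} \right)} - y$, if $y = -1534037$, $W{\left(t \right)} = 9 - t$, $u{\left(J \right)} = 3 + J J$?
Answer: $1534046$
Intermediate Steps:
$u{\left(J \right)} = 3 + J^{2}$
$W^{2}{\left(u{\left(3 \right)} \right)} - y = \left(9 - \left(3 + 3^{2}\right)\right)^{2} - -1534037 = \left(9 - \left(3 + 9\right)\right)^{2} + 1534037 = \left(9 - 12\right)^{2} + 1534037 = \left(-3\right)^{2} + 1534037 = 9 + 1534037 = 1534046$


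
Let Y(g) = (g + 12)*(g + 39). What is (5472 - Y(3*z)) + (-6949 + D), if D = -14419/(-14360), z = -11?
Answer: -19385941/14360 ≈ -1350.0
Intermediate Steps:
Y(g) = (12 + g)*(39 + g)
D = 14419/14360 (D = -14419*(-1/14360) = 14419/14360 ≈ 1.0041)
(5472 - Y(3*z)) + (-6949 + D) = (5472 - (468 + (3*(-11))² + 51*(3*(-11)))) + (-6949 + 14419/14360) = (5472 - (468 + (-33)² + 51*(-33))) - 99773221/14360 = (5472 - (468 + 1089 - 1683)) - 99773221/14360 = (5472 - 1*(-126)) - 99773221/14360 = (5472 + 126) - 99773221/14360 = 5598 - 99773221/14360 = -19385941/14360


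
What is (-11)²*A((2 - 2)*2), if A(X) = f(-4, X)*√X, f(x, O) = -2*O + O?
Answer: 0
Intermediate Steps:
f(x, O) = -O
A(X) = -X^(3/2) (A(X) = (-X)*√X = -X^(3/2))
(-11)²*A((2 - 2)*2) = (-11)²*(-((2 - 2)*2)^(3/2)) = 121*(-(0*2)^(3/2)) = 121*(-0^(3/2)) = 121*(-1*0) = 121*0 = 0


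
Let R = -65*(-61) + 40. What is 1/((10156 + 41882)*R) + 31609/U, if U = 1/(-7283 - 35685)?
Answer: -283060332860291279/208412190 ≈ -1.3582e+9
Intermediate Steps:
R = 4005 (R = 3965 + 40 = 4005)
U = -1/42968 (U = 1/(-42968) = -1/42968 ≈ -2.3273e-5)
1/((10156 + 41882)*R) + 31609/U = 1/((10156 + 41882)*4005) + 31609/(-1/42968) = (1/4005)/52038 + 31609*(-42968) = (1/52038)*(1/4005) - 1358175512 = 1/208412190 - 1358175512 = -283060332860291279/208412190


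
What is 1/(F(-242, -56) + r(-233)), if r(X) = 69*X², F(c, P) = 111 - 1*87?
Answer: 1/3745965 ≈ 2.6695e-7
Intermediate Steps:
F(c, P) = 24 (F(c, P) = 111 - 87 = 24)
1/(F(-242, -56) + r(-233)) = 1/(24 + 69*(-233)²) = 1/(24 + 69*54289) = 1/(24 + 3745941) = 1/3745965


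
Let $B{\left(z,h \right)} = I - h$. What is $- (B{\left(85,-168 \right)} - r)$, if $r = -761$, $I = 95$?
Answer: $-1024$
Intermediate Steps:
$B{\left(z,h \right)} = 95 - h$
$- (B{\left(85,-168 \right)} - r) = - (\left(95 - -168\right) - -761) = - (\left(95 + 168\right) + 761) = - (263 + 761) = \left(-1\right) 1024 = -1024$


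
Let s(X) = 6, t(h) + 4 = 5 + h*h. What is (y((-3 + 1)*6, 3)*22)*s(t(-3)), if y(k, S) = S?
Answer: 396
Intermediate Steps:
t(h) = 1 + h² (t(h) = -4 + (5 + h*h) = -4 + (5 + h²) = 1 + h²)
(y((-3 + 1)*6, 3)*22)*s(t(-3)) = (3*22)*6 = 66*6 = 396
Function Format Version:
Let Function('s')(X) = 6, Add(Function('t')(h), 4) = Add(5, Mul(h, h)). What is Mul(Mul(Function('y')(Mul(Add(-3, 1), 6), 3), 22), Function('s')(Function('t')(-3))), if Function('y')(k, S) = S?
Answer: 396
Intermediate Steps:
Function('t')(h) = Add(1, Pow(h, 2)) (Function('t')(h) = Add(-4, Add(5, Mul(h, h))) = Add(-4, Add(5, Pow(h, 2))) = Add(1, Pow(h, 2)))
Mul(Mul(Function('y')(Mul(Add(-3, 1), 6), 3), 22), Function('s')(Function('t')(-3))) = Mul(Mul(3, 22), 6) = Mul(66, 6) = 396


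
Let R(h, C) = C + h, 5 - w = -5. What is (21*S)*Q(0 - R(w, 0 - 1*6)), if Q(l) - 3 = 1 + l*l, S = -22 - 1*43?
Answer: -27300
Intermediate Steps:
w = 10 (w = 5 - 1*(-5) = 5 + 5 = 10)
S = -65 (S = -22 - 43 = -65)
Q(l) = 4 + l**2 (Q(l) = 3 + (1 + l*l) = 3 + (1 + l**2) = 4 + l**2)
(21*S)*Q(0 - R(w, 0 - 1*6)) = (21*(-65))*(4 + (0 - ((0 - 1*6) + 10))**2) = -1365*(4 + (0 - ((0 - 6) + 10))**2) = -1365*(4 + (0 - (-6 + 10))**2) = -1365*(4 + (0 - 1*4)**2) = -1365*(4 + (0 - 4)**2) = -1365*(4 + (-4)**2) = -1365*(4 + 16) = -1365*20 = -27300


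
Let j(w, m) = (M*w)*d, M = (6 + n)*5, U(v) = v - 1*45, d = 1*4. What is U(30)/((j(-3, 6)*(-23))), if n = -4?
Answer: -1/184 ≈ -0.0054348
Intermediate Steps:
d = 4
U(v) = -45 + v (U(v) = v - 45 = -45 + v)
M = 10 (M = (6 - 4)*5 = 2*5 = 10)
j(w, m) = 40*w (j(w, m) = (10*w)*4 = 40*w)
U(30)/((j(-3, 6)*(-23))) = (-45 + 30)/(((40*(-3))*(-23))) = -15/((-120*(-23))) = -15/2760 = -15*1/2760 = -1/184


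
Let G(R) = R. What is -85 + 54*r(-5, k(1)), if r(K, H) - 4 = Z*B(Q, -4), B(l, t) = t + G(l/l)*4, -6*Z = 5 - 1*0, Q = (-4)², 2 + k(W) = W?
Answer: 131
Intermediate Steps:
k(W) = -2 + W
Q = 16
Z = -⅚ (Z = -(5 - 1*0)/6 = -(5 + 0)/6 = -⅙*5 = -⅚ ≈ -0.83333)
B(l, t) = 4 + t (B(l, t) = t + (l/l)*4 = t + 1*4 = t + 4 = 4 + t)
r(K, H) = 4 (r(K, H) = 4 - 5*(4 - 4)/6 = 4 - ⅚*0 = 4 + 0 = 4)
-85 + 54*r(-5, k(1)) = -85 + 54*4 = -85 + 216 = 131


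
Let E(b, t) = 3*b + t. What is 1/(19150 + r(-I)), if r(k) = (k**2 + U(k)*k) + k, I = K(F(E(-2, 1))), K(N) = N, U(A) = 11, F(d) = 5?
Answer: 1/19115 ≈ 5.2315e-5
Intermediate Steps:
E(b, t) = t + 3*b
I = 5
r(k) = k**2 + 12*k (r(k) = (k**2 + 11*k) + k = k**2 + 12*k)
1/(19150 + r(-I)) = 1/(19150 + (-1*5)*(12 - 1*5)) = 1/(19150 - 5*(12 - 5)) = 1/(19150 - 5*7) = 1/(19150 - 35) = 1/19115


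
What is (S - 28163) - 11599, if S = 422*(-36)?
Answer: -54954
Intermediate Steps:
S = -15192
(S - 28163) - 11599 = (-15192 - 28163) - 11599 = -43355 - 11599 = -54954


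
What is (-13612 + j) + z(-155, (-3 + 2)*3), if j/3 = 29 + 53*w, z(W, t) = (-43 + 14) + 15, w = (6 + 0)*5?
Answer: -8769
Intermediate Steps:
w = 30 (w = 6*5 = 30)
z(W, t) = -14 (z(W, t) = -29 + 15 = -14)
j = 4857 (j = 3*(29 + 53*30) = 3*(29 + 1590) = 3*1619 = 4857)
(-13612 + j) + z(-155, (-3 + 2)*3) = (-13612 + 4857) - 14 = -8755 - 14 = -8769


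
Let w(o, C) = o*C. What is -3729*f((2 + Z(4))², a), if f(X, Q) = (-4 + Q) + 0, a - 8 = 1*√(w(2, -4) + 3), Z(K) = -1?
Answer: -14916 - 3729*I*√5 ≈ -14916.0 - 8338.3*I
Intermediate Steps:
w(o, C) = C*o
a = 8 + I*√5 (a = 8 + 1*√(-4*2 + 3) = 8 + 1*√(-8 + 3) = 8 + 1*√(-5) = 8 + 1*(I*√5) = 8 + I*√5 ≈ 8.0 + 2.2361*I)
f(X, Q) = -4 + Q
-3729*f((2 + Z(4))², a) = -3729*(-4 + (8 + I*√5)) = -3729*(4 + I*√5) = -14916 - 3729*I*√5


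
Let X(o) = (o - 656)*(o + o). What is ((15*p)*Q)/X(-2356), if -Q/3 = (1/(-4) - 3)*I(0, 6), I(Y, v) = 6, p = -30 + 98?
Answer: 9945/2365424 ≈ 0.0042043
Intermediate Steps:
p = 68
Q = 117/2 (Q = -3*(1/(-4) - 3)*6 = -3*(-¼ - 3)*6 = -(-39)*6/4 = -3*(-39/2) = 117/2 ≈ 58.500)
X(o) = 2*o*(-656 + o) (X(o) = (-656 + o)*(2*o) = 2*o*(-656 + o))
((15*p)*Q)/X(-2356) = ((15*68)*(117/2))/((2*(-2356)*(-656 - 2356))) = (1020*(117/2))/((2*(-2356)*(-3012))) = 59670/14192544 = 59670*(1/14192544) = 9945/2365424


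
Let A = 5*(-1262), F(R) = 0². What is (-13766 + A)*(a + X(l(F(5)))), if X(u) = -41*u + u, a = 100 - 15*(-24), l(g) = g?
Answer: -9234960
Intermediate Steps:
F(R) = 0
a = 460 (a = 100 + 360 = 460)
A = -6310
X(u) = -40*u
(-13766 + A)*(a + X(l(F(5)))) = (-13766 - 6310)*(460 - 40*0) = -20076*(460 + 0) = -20076*460 = -9234960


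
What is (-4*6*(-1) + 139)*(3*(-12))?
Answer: -5868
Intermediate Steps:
(-4*6*(-1) + 139)*(3*(-12)) = (-24*(-1) + 139)*(-36) = (24 + 139)*(-36) = 163*(-36) = -5868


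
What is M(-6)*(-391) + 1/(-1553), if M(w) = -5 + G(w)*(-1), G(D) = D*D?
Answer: 24896142/1553 ≈ 16031.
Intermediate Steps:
G(D) = D²
M(w) = -5 - w² (M(w) = -5 + w²*(-1) = -5 - w²)
M(-6)*(-391) + 1/(-1553) = (-5 - 1*(-6)²)*(-391) + 1/(-1553) = (-5 - 1*36)*(-391) - 1/1553 = (-5 - 36)*(-391) - 1/1553 = -41*(-391) - 1/1553 = 16031 - 1/1553 = 24896142/1553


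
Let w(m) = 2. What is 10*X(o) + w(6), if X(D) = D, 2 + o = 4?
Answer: 22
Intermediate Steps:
o = 2 (o = -2 + 4 = 2)
10*X(o) + w(6) = 10*2 + 2 = 20 + 2 = 22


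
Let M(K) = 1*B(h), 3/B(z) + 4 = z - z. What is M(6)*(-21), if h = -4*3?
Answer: 63/4 ≈ 15.750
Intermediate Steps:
h = -12
B(z) = -¾ (B(z) = 3/(-4 + (z - z)) = 3/(-4 + 0) = 3/(-4) = 3*(-¼) = -¾)
M(K) = -¾ (M(K) = 1*(-¾) = -¾)
M(6)*(-21) = -¾*(-21) = 63/4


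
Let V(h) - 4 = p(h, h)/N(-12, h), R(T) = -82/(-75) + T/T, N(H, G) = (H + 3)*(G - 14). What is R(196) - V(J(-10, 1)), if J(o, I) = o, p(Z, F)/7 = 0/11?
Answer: -143/75 ≈ -1.9067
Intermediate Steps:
N(H, G) = (-14 + G)*(3 + H) (N(H, G) = (3 + H)*(-14 + G) = (-14 + G)*(3 + H))
R(T) = 157/75 (R(T) = -82*(-1/75) + 1 = 82/75 + 1 = 157/75)
p(Z, F) = 0 (p(Z, F) = 7*(0/11) = 7*(0*(1/11)) = 7*0 = 0)
V(h) = 4 (V(h) = 4 + 0/(-42 - 14*(-12) + 3*h + h*(-12)) = 4 + 0/(-42 + 168 + 3*h - 12*h) = 4 + 0/(126 - 9*h) = 4 + 0 = 4)
R(196) - V(J(-10, 1)) = 157/75 - 1*4 = 157/75 - 4 = -143/75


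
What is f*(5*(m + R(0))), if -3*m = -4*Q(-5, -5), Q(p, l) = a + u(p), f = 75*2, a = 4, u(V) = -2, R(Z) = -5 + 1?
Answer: -1000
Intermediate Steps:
R(Z) = -4
f = 150
Q(p, l) = 2 (Q(p, l) = 4 - 2 = 2)
m = 8/3 (m = -(-4)*2/3 = -⅓*(-8) = 8/3 ≈ 2.6667)
f*(5*(m + R(0))) = 150*(5*(8/3 - 4)) = 150*(5*(-4/3)) = 150*(-20/3) = -1000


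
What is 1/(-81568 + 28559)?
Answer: -1/53009 ≈ -1.8865e-5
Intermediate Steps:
1/(-81568 + 28559) = 1/(-53009) = -1/53009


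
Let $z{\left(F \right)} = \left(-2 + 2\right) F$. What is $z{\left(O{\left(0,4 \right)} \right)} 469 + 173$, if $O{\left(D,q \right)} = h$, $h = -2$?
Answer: $173$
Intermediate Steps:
$O{\left(D,q \right)} = -2$
$z{\left(F \right)} = 0$ ($z{\left(F \right)} = 0 F = 0$)
$z{\left(O{\left(0,4 \right)} \right)} 469 + 173 = 0 \cdot 469 + 173 = 0 + 173 = 173$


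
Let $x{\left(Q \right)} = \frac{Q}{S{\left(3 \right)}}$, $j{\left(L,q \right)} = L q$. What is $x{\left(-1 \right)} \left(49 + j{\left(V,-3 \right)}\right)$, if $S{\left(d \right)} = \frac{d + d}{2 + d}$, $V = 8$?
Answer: $- \frac{125}{6} \approx -20.833$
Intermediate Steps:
$S{\left(d \right)} = \frac{2 d}{2 + d}$
$x{\left(Q \right)} = \frac{5 Q}{6}$ ($x{\left(Q \right)} = \frac{Q}{2 \cdot 3 \frac{1}{2 + 3}} = \frac{Q}{2 \cdot 3 \cdot \frac{1}{5}} = \frac{Q}{\frac{6}{5}} = Q \frac{5}{6} = \frac{5 Q}{6}$)
$x{\left(-1 \right)} \left(49 + j{\left(V,-3 \right)}\right) = \frac{5}{6} \left(-1\right) \left(49 + 8 \left(-3\right)\right) = - \frac{5 \left(49 - 24\right)}{6} = \left(- \frac{5}{6}\right) 25 = - \frac{125}{6}$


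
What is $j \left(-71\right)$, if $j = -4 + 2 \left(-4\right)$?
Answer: $852$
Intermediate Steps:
$j = -12$ ($j = -4 - 8 = -12$)
$j \left(-71\right) = \left(-12\right) \left(-71\right) = 852$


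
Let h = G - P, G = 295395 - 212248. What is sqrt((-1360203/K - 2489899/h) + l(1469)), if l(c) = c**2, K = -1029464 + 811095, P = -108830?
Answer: 3*sqrt(421385995075867814870373801)/41921825513 ≈ 1469.0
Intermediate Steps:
G = 83147
K = -218369
h = 191977 (h = 83147 - 1*(-108830) = 83147 + 108830 = 191977)
sqrt((-1360203/K - 2489899/h) + l(1469)) = sqrt((-1360203/(-218369) - 2489899/191977) + 1469**2) = sqrt((-1360203*(-1/218369) - 2489899*1/191977) + 2157961) = sqrt((1360203/218369 - 2489899/191977) + 2157961) = sqrt(-282589063400/41921825513 + 2157961) = sqrt(90465381916795593/41921825513) = 3*sqrt(421385995075867814870373801)/41921825513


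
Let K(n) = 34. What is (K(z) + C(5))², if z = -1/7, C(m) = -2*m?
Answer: 576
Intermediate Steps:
z = -⅐ (z = -1*⅐ = -⅐ ≈ -0.14286)
(K(z) + C(5))² = (34 - 2*5)² = (34 - 10)² = 24² = 576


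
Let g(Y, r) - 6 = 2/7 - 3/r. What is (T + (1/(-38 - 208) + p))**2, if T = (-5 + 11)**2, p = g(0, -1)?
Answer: 6080100625/2965284 ≈ 2050.4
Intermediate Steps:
g(Y, r) = 44/7 - 3/r (g(Y, r) = 6 + (2/7 - 3/r) = 44/7 - 3/r)
p = 65/7 (p = 44/7 - 3/(-1) = 44/7 - 3*(-1) = 44/7 + 3 = 65/7 ≈ 9.2857)
T = 36 (T = 6**2 = 36)
(T + (1/(-38 - 208) + p))**2 = (36 + (1/(-38 - 208) + 65/7))**2 = (36 + (1/(-246) + 65/7))**2 = (36 + (-1/246 + 65/7))**2 = (36 + 15983/1722)**2 = (77975/1722)**2 = 6080100625/2965284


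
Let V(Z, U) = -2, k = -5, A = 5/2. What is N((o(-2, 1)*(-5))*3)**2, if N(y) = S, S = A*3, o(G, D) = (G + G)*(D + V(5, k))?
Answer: 225/4 ≈ 56.250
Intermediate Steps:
A = 5/2 (A = 5*(1/2) = 5/2 ≈ 2.5000)
o(G, D) = 2*G*(-2 + D) (o(G, D) = (G + G)*(D - 2) = (2*G)*(-2 + D) = 2*G*(-2 + D))
S = 15/2 (S = (5/2)*3 = 15/2 ≈ 7.5000)
N(y) = 15/2
N((o(-2, 1)*(-5))*3)**2 = (15/2)**2 = 225/4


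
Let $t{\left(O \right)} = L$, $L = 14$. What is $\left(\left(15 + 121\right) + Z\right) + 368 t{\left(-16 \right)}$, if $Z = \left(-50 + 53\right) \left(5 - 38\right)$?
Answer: $5189$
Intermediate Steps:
$Z = -99$ ($Z = 3 \left(-33\right) = -99$)
$t{\left(O \right)} = 14$
$\left(\left(15 + 121\right) + Z\right) + 368 t{\left(-16 \right)} = \left(\left(15 + 121\right) - 99\right) + 368 \cdot 14 = \left(136 - 99\right) + 5152 = 37 + 5152 = 5189$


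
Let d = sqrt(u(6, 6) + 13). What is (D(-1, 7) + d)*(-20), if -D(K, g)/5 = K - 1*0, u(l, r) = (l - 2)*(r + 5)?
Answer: -100 - 20*sqrt(57) ≈ -251.00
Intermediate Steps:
u(l, r) = (-2 + l)*(5 + r)
D(K, g) = -5*K (D(K, g) = -5*(K - 1*0) = -5*(K + 0) = -5*K)
d = sqrt(57) (d = sqrt((-10 - 2*6 + 5*6 + 6*6) + 13) = sqrt((-10 - 12 + 30 + 36) + 13) = sqrt(44 + 13) = sqrt(57) ≈ 7.5498)
(D(-1, 7) + d)*(-20) = (-5*(-1) + sqrt(57))*(-20) = (5 + sqrt(57))*(-20) = -100 - 20*sqrt(57)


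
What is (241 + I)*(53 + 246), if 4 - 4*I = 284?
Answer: 51129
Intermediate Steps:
I = -70 (I = 1 - ¼*284 = 1 - 71 = -70)
(241 + I)*(53 + 246) = (241 - 70)*(53 + 246) = 171*299 = 51129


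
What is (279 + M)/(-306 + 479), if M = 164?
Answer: 443/173 ≈ 2.5607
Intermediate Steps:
(279 + M)/(-306 + 479) = (279 + 164)/(-306 + 479) = 443/173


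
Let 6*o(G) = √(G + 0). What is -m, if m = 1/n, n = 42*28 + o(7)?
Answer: -6048/7112447 + 6*√7/49787129 ≈ -0.00085002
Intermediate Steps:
o(G) = √G/6 (o(G) = √(G + 0)/6 = √G/6)
n = 1176 + √7/6 (n = 42*28 + √7/6 = 1176 + √7/6 ≈ 1176.4)
m = 1/(1176 + √7/6) ≈ 0.00085002
-m = -(6048/7112447 - 6*√7/49787129) = -6048/7112447 + 6*√7/49787129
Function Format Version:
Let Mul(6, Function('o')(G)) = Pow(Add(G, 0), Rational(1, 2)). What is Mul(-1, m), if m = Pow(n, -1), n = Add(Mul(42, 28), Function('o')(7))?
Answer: Add(Rational(-6048, 7112447), Mul(Rational(6, 49787129), Pow(7, Rational(1, 2)))) ≈ -0.00085002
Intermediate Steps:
Function('o')(G) = Mul(Rational(1, 6), Pow(G, Rational(1, 2))) (Function('o')(G) = Mul(Rational(1, 6), Pow(Add(G, 0), Rational(1, 2))) = Mul(Rational(1, 6), Pow(G, Rational(1, 2))))
n = Add(1176, Mul(Rational(1, 6), Pow(7, Rational(1, 2)))) (n = Add(Mul(42, 28), Mul(Rational(1, 6), Pow(7, Rational(1, 2)))) = Add(1176, Mul(Rational(1, 6), Pow(7, Rational(1, 2)))) ≈ 1176.4)
m = Pow(Add(1176, Mul(Rational(1, 6), Pow(7, Rational(1, 2)))), -1) ≈ 0.00085002
Mul(-1, m) = Mul(-1, Add(Rational(6048, 7112447), Mul(Rational(-6, 49787129), Pow(7, Rational(1, 2))))) = Add(Rational(-6048, 7112447), Mul(Rational(6, 49787129), Pow(7, Rational(1, 2))))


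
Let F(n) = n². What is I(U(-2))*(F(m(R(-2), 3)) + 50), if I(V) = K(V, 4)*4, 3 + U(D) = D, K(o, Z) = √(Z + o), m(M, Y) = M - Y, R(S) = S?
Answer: 300*I ≈ 300.0*I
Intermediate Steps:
U(D) = -3 + D
I(V) = 4*√(4 + V) (I(V) = √(4 + V)*4 = 4*√(4 + V))
I(U(-2))*(F(m(R(-2), 3)) + 50) = (4*√(4 + (-3 - 2)))*((-2 - 1*3)² + 50) = (4*√(4 - 5))*((-2 - 3)² + 50) = (4*√(-1))*((-5)² + 50) = (4*I)*(25 + 50) = (4*I)*75 = 300*I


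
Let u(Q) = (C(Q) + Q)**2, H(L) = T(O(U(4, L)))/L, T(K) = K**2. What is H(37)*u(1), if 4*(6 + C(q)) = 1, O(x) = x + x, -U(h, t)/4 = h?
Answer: 23104/37 ≈ 624.43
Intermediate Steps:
U(h, t) = -4*h
O(x) = 2*x
C(q) = -23/4 (C(q) = -6 + (1/4)*1 = -6 + 1/4 = -23/4)
H(L) = 1024/L (H(L) = (2*(-4*4))**2/L = (2*(-16))**2/L = (-32)**2/L = 1024/L)
u(Q) = (-23/4 + Q)**2
H(37)*u(1) = (1024/37)*((-23 + 4*1)**2/16) = (1024*(1/37))*((-23 + 4)**2/16) = 1024*((1/16)*(-19)**2)/37 = 1024*((1/16)*361)/37 = (1024/37)*(361/16) = 23104/37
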